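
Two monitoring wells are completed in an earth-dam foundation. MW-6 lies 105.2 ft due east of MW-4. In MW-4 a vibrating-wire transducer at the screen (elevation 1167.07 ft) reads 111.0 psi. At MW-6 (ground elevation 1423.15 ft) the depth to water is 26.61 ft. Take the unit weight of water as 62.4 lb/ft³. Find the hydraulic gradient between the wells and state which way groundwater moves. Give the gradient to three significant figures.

i ≈ 0.254; groundwater flows toward the east

Pressure head at MW-4: ψ = 144·P/γ = 144 × 111.0 / 62.4 = 256.15 ft.
Total head at MW-4: h = z + ψ = 1167.07 + 256.15 = 1423.22 ft.
Total head at MW-6: h = 1423.15 − 26.61 = 1396.54 ft.
Head difference: h(MW-4) − h(MW-6) = 1423.22 − 1396.54 = 26.68 ft.
Hydraulic gradient: i = |Δh| / L = 26.68 / 105.2 = 0.254.
Flow is from higher to lower head: from MW-4 toward MW-6, i.e. toward the east.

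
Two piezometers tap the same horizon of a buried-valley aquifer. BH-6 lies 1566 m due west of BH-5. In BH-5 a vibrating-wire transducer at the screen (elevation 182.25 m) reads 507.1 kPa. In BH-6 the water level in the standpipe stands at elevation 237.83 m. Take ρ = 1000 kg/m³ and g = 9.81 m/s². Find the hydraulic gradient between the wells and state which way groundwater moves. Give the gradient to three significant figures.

i ≈ 0.00248; groundwater flows toward the east

Pressure head at BH-5: ψ = P/(ρg) = 507.1×1000 / (1000 × 9.81) = 51.69 m.
Total head at BH-5: h = z + ψ = 182.25 + 51.69 = 233.94 m.
Total head at BH-6: h = 237.83 m (water level in the piezometer is the total head).
Head difference: h(BH-5) − h(BH-6) = 233.94 − 237.83 = -3.89 m.
Hydraulic gradient: i = |Δh| / L = 3.89 / 1566 = 0.00248.
Flow is from higher to lower head: from BH-6 toward BH-5, i.e. toward the east.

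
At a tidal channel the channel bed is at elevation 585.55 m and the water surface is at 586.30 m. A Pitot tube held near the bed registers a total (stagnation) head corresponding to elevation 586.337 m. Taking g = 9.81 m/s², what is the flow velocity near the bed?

v ≈ 0.852 m/s

Near the bed, under hydrostatic conditions, the piezometric head (z + ψ) equals the free-surface elevation, 586.30 m.
Velocity head = total − piezometric = 586.337 − 586.30 = 0.037 m.
v = √(2g·h_v) = √(2 × 9.81 × 0.037) = 0.852 m/s.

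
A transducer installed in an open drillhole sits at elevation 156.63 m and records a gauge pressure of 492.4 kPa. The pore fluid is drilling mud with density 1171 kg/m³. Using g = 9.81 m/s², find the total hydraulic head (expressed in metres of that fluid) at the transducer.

h ≈ 199.49 m

ψ = P/(ρg) = 492.4×1000 / (1171 × 9.81) = 42.86 m.
h = z + ψ = 156.63 + 42.86 = 199.49 m.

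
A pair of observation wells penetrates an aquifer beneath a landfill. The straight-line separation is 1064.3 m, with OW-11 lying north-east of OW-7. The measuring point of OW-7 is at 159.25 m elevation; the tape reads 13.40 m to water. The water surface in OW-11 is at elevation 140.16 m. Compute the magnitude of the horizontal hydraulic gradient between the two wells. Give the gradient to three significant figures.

Total head at OW-7: h = 159.25 − 13.40 = 145.85 m.
Total head at OW-11: h = 140.16 m (water level in the piezometer is the total head).
Head difference: h(OW-7) − h(OW-11) = 145.85 − 140.16 = 5.69 m.
Hydraulic gradient: i = |Δh| / L = 5.69 / 1064.3 = 0.00535.

i ≈ 0.00535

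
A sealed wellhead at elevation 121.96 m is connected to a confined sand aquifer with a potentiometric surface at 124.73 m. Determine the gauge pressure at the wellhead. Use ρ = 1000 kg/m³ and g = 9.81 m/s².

Head above the cap: Δh = 124.73 − 121.96 = 2.77 m.
P = ρgΔh = 1000 × 9.81 × 2.77 = 27174 Pa ≈ 27.2 kPa.

P ≈ 27.2 kPa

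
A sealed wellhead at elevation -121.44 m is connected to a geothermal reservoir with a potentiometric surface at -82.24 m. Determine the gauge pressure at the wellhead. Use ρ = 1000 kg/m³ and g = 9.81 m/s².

P ≈ 385 kPa

Head above the cap: Δh = -82.24 − (-121.44) = 39.20 m.
P = ρgΔh = 1000 × 9.81 × 39.20 = 384552 Pa ≈ 385 kPa.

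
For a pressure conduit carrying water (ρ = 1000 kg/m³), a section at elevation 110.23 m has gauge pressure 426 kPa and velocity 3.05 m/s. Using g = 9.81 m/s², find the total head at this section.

Pressure head ψ = P/(ρg) = 426×1000 / (1000 × 9.81) = 43.43 m.
Velocity head = v²/(2g) = 3.05² / (2 × 9.81) = 0.474 m.
h = z + ψ + v²/(2g) = 110.23 + 43.43 + 0.474 = 154.13 m.

h ≈ 154.13 m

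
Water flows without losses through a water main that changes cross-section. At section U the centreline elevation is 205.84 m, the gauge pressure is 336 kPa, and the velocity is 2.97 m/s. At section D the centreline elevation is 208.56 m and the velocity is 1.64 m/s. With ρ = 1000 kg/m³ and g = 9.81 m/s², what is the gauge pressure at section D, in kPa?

Pressure head at U: ψ₁ = P₁/(ρg) = 336×1000 / (1000 × 9.81) = 34.25 m.
Velocity heads: v₁²/2g = 2.97²/19.62 = 0.450 m; v₂²/2g = 1.64²/19.62 = 0.137 m.
Total head H = z₁ + ψ₁ + v₁²/2g = 205.84 + 34.25 + 0.450 = 240.54 m.
ψ₂ = H − z₂ − v₂²/2g = 240.54 − 208.56 − 0.137 = 31.84 m.
P₂ = ρgψ₂ = 1000 × 9.81 × 31.84 ≈ 312 kPa.

P₂ ≈ 312 kPa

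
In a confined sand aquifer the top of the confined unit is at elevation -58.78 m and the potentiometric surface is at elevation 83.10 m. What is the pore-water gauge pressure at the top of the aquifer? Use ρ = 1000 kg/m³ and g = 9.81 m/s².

P ≈ 1390 kPa

Pressure head at the aquifer top: ψ = h − z = 83.10 − (-58.78) = 141.88 m.
P = ρgψ = 1000 × 9.81 × 141.88 = 1391843 Pa ≈ 1390 kPa.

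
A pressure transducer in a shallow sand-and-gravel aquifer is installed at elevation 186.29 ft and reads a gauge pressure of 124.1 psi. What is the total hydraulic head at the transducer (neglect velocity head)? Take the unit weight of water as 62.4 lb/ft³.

ψ = 144·P/γ = 144 × 124.1 / 62.4 = 286.38 ft.
h = z + ψ = 186.29 + 286.38 = 472.67 ft.

h ≈ 472.67 ft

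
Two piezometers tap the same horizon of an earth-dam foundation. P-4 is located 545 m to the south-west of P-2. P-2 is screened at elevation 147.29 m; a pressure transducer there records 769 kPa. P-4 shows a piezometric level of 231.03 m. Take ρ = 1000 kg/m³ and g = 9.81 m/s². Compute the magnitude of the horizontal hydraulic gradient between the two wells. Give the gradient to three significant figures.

Pressure head at P-2: ψ = P/(ρg) = 769×1000 / (1000 × 9.81) = 78.39 m.
Total head at P-2: h = z + ψ = 147.29 + 78.39 = 225.68 m.
Total head at P-4: h = 231.03 m (water level in the piezometer is the total head).
Head difference: h(P-2) − h(P-4) = 225.68 − 231.03 = -5.35 m.
Hydraulic gradient: i = |Δh| / L = 5.35 / 545 = 0.00982.

i ≈ 0.00982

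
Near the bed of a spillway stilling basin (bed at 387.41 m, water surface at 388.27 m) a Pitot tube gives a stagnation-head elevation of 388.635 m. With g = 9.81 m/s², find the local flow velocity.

v ≈ 2.68 m/s

Near the bed, under hydrostatic conditions, the piezometric head (z + ψ) equals the free-surface elevation, 388.27 m.
Velocity head = total − piezometric = 388.635 − 388.27 = 0.365 m.
v = √(2g·h_v) = √(2 × 9.81 × 0.365) = 2.68 m/s.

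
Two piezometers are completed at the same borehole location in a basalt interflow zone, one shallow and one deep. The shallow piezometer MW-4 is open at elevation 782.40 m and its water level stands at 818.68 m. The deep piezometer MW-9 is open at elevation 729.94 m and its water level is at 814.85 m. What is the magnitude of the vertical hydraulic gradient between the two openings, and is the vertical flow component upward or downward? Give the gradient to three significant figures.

|i_v| ≈ 0.0730; vertical flow is downward

Total head at MW-4: h = 818.68 m (water level in the standpipe).
Total head at MW-9: h = 814.85 m.
Δh = h(MW-4) − h(MW-9) = 818.68 − 814.85 = 3.83 m.
Vertical separation Δz = 782.40 − 729.94 = 52.46 m.
|i_v| = |Δh| / Δz = 3.83 / 52.46 = 0.0730.
Head is higher in the shallow piezometer, so vertical flow is downward (recharge condition).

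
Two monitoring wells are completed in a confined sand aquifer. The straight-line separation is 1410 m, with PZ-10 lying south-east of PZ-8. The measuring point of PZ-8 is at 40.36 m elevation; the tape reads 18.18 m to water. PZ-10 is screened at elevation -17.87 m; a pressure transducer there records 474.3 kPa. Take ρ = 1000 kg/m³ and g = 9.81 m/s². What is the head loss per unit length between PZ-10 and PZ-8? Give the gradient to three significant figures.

Total head at PZ-8: h = 40.36 − 18.18 = 22.18 m.
Pressure head at PZ-10: ψ = P/(ρg) = 474.3×1000 / (1000 × 9.81) = 48.35 m.
Total head at PZ-10: h = z + ψ = -17.87 + 48.35 = 30.48 m.
Head difference: h(PZ-8) − h(PZ-10) = 22.18 − 30.48 = -8.30 m.
Hydraulic gradient: i = |Δh| / L = 8.30 / 1410 = 0.00589.

i ≈ 0.00589 m/m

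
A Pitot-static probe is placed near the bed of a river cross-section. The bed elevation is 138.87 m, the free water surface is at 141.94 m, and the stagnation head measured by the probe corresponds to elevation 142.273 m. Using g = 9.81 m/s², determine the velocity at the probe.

v ≈ 2.56 m/s

Near the bed, under hydrostatic conditions, the piezometric head (z + ψ) equals the free-surface elevation, 141.94 m.
Velocity head = total − piezometric = 142.273 − 141.94 = 0.333 m.
v = √(2g·h_v) = √(2 × 9.81 × 0.333) = 2.56 m/s.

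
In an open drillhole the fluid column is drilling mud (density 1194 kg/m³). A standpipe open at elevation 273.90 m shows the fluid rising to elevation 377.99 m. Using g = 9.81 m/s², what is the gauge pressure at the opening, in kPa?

Pressure head ψ = h − z = 377.99 − 273.90 = 104.09 m.
P = ρgψ = 1194 × 9.81 × 104.09 = 1219221 Pa ≈ 1220 kPa.

P ≈ 1220 kPa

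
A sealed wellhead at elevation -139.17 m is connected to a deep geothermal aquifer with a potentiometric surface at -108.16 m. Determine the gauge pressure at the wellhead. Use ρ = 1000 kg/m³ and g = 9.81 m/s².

Head above the cap: Δh = -108.16 − (-139.17) = 31.01 m.
P = ρgΔh = 1000 × 9.81 × 31.01 = 304208 Pa ≈ 304 kPa.

P ≈ 304 kPa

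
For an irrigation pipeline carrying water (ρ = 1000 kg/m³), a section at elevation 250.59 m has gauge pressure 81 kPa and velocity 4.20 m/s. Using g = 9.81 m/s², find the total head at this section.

Pressure head ψ = P/(ρg) = 81×1000 / (1000 × 9.81) = 8.26 m.
Velocity head = v²/(2g) = 4.20² / (2 × 9.81) = 0.899 m.
h = z + ψ + v²/(2g) = 250.59 + 8.26 + 0.899 = 259.75 m.

h ≈ 259.75 m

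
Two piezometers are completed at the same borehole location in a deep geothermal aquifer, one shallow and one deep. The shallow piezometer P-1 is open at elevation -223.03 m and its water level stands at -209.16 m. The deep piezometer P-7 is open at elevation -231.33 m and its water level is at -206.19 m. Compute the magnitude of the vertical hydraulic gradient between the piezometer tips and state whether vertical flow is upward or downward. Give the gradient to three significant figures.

|i_v| ≈ 0.358; vertical flow is upward

Total head at P-1: h = -209.16 m (water level in the standpipe).
Total head at P-7: h = -206.19 m.
Δh = h(P-1) − h(P-7) = -209.16 − (-206.19) = -2.97 m.
Vertical separation Δz = -223.03 − (-231.33) = 8.30 m.
|i_v| = |Δh| / Δz = 2.97 / 8.30 = 0.358.
Head is higher in the deep piezometer, so vertical flow is upward (discharge condition).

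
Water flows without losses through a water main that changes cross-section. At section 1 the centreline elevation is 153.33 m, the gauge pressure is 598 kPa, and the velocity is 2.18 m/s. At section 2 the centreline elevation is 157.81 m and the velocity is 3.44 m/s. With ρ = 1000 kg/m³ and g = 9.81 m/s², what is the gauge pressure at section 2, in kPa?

Pressure head at 1: ψ₁ = P₁/(ρg) = 598×1000 / (1000 × 9.81) = 60.96 m.
Velocity heads: v₁²/2g = 2.18²/19.62 = 0.242 m; v₂²/2g = 3.44²/19.62 = 0.603 m.
Total head H = z₁ + ψ₁ + v₁²/2g = 153.33 + 60.96 + 0.242 = 214.53 m.
ψ₂ = H − z₂ − v₂²/2g = 214.53 − 157.81 − 0.603 = 56.12 m.
P₂ = ρgψ₂ = 1000 × 9.81 × 56.12 ≈ 551 kPa.

P₂ ≈ 551 kPa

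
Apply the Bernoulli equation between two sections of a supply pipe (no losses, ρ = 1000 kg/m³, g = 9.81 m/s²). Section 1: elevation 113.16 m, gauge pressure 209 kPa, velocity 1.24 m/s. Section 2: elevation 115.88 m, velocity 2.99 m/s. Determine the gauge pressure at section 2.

Pressure head at 1: ψ₁ = P₁/(ρg) = 209×1000 / (1000 × 9.81) = 21.30 m.
Velocity heads: v₁²/2g = 1.24²/19.62 = 0.078 m; v₂²/2g = 2.99²/19.62 = 0.456 m.
Total head H = z₁ + ψ₁ + v₁²/2g = 113.16 + 21.30 + 0.078 = 134.54 m.
ψ₂ = H − z₂ − v₂²/2g = 134.54 − 115.88 − 0.456 = 18.20 m.
P₂ = ρgψ₂ = 1000 × 9.81 × 18.20 ≈ 179 kPa.

P₂ ≈ 179 kPa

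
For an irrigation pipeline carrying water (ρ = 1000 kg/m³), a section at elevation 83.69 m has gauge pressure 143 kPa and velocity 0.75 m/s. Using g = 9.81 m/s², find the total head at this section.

h ≈ 98.30 m

Pressure head ψ = P/(ρg) = 143×1000 / (1000 × 9.81) = 14.58 m.
Velocity head = v²/(2g) = 0.75² / (2 × 9.81) = 0.029 m.
h = z + ψ + v²/(2g) = 83.69 + 14.58 + 0.029 = 98.30 m.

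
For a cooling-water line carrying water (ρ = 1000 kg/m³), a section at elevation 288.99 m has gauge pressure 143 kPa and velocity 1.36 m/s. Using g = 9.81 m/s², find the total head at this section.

h ≈ 303.66 m

Pressure head ψ = P/(ρg) = 143×1000 / (1000 × 9.81) = 14.58 m.
Velocity head = v²/(2g) = 1.36² / (2 × 9.81) = 0.094 m.
h = z + ψ + v²/(2g) = 288.99 + 14.58 + 0.094 = 303.66 m.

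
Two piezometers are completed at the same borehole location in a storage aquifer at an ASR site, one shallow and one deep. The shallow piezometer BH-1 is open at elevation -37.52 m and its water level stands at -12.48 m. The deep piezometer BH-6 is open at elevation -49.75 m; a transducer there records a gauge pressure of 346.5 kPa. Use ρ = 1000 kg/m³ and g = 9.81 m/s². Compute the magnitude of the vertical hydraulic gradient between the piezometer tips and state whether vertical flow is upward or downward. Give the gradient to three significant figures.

|i_v| ≈ 0.159; vertical flow is downward

Total head at BH-1: h = -12.48 m (water level in the standpipe).
Pressure head at BH-6: ψ = P/(ρg) = 346.5×1000 / (1000 × 9.81) = 35.32 m.
Total head at BH-6: h = z + ψ = -49.75 + 35.32 = -14.43 m.
Δh = h(BH-1) − h(BH-6) = -12.48 − (-14.43) = 1.95 m.
Vertical separation Δz = -37.52 − (-49.75) = 12.23 m.
|i_v| = |Δh| / Δz = 1.95 / 12.23 = 0.159.
Head is higher in the shallow piezometer, so vertical flow is downward (recharge condition).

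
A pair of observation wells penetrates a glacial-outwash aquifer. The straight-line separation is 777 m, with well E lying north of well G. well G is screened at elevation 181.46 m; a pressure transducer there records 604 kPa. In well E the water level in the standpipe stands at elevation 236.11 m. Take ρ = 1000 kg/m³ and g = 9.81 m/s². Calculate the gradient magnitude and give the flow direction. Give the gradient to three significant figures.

Pressure head at well G: ψ = P/(ρg) = 604×1000 / (1000 × 9.81) = 61.57 m.
Total head at well G: h = z + ψ = 181.46 + 61.57 = 243.03 m.
Total head at well E: h = 236.11 m (water level in the piezometer is the total head).
Head difference: h(well G) − h(well E) = 243.03 − 236.11 = 6.92 m.
Hydraulic gradient: i = |Δh| / L = 6.92 / 777 = 0.00891.
Flow is from higher to lower head: from well G toward well E, i.e. toward the north.

i ≈ 0.00891; groundwater flows toward the north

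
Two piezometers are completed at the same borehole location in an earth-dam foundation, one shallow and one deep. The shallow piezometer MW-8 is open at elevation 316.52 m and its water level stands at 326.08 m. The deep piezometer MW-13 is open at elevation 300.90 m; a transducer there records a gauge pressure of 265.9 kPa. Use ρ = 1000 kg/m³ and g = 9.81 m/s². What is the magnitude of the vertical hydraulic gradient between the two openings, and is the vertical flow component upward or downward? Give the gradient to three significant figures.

Total head at MW-8: h = 326.08 m (water level in the standpipe).
Pressure head at MW-13: ψ = P/(ρg) = 265.9×1000 / (1000 × 9.81) = 27.10 m.
Total head at MW-13: h = z + ψ = 300.90 + 27.10 = 328.00 m.
Δh = h(MW-8) − h(MW-13) = 326.08 − 328.00 = -1.92 m.
Vertical separation Δz = 316.52 − 300.90 = 15.62 m.
|i_v| = |Δh| / Δz = 1.92 / 15.62 = 0.123.
Head is higher in the deep piezometer, so vertical flow is upward (discharge condition).

|i_v| ≈ 0.123; vertical flow is upward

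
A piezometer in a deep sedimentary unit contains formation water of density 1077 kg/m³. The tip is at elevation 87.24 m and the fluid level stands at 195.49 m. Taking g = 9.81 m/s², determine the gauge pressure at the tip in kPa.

P ≈ 1140 kPa

Pressure head ψ = h − z = 195.49 − 87.24 = 108.25 m.
P = ρgψ = 1077 × 9.81 × 108.25 = 1143701 Pa ≈ 1140 kPa.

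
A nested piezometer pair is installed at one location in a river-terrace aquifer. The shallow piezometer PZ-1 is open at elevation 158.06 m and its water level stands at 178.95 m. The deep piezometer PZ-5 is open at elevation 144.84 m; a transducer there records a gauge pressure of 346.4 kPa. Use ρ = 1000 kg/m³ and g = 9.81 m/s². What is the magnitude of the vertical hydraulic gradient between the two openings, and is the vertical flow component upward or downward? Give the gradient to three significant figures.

Total head at PZ-1: h = 178.95 m (water level in the standpipe).
Pressure head at PZ-5: ψ = P/(ρg) = 346.4×1000 / (1000 × 9.81) = 35.31 m.
Total head at PZ-5: h = z + ψ = 144.84 + 35.31 = 180.15 m.
Δh = h(PZ-1) − h(PZ-5) = 178.95 − 180.15 = -1.20 m.
Vertical separation Δz = 158.06 − 144.84 = 13.22 m.
|i_v| = |Δh| / Δz = 1.20 / 13.22 = 0.0908.
Head is higher in the deep piezometer, so vertical flow is upward (discharge condition).

|i_v| ≈ 0.0908; vertical flow is upward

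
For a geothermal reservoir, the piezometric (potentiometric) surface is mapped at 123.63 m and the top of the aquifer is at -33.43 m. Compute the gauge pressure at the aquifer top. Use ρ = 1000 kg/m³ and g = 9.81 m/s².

Pressure head at the aquifer top: ψ = h − z = 123.63 − (-33.43) = 157.06 m.
P = ρgψ = 1000 × 9.81 × 157.06 = 1540759 Pa ≈ 1540 kPa.

P ≈ 1540 kPa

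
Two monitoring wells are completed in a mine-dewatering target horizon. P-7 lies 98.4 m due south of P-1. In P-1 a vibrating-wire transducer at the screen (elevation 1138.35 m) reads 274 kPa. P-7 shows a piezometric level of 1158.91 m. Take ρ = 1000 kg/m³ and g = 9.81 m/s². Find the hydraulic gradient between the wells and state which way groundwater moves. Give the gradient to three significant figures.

Pressure head at P-1: ψ = P/(ρg) = 274×1000 / (1000 × 9.81) = 27.93 m.
Total head at P-1: h = z + ψ = 1138.35 + 27.93 = 1166.28 m.
Total head at P-7: h = 1158.91 m (water level in the piezometer is the total head).
Head difference: h(P-1) − h(P-7) = 1166.28 − 1158.91 = 7.37 m.
Hydraulic gradient: i = |Δh| / L = 7.37 / 98.4 = 0.0749.
Flow is from higher to lower head: from P-1 toward P-7, i.e. toward the south.

i ≈ 0.0749; groundwater flows toward the south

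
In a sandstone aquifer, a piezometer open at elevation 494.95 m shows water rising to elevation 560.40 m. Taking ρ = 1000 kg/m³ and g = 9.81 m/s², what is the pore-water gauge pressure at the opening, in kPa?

Pressure head ψ = h − z = 560.40 − 494.95 = 65.45 m.
P = ρgψ = 1000 × 9.81 × 65.45 = 642064 Pa ≈ 642 kPa.

P ≈ 642 kPa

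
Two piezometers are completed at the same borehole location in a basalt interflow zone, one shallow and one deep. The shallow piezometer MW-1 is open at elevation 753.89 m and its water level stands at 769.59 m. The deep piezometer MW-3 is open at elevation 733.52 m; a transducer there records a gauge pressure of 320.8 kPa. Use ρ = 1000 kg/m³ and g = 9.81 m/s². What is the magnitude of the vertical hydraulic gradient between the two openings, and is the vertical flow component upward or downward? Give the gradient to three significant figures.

|i_v| ≈ 0.165; vertical flow is downward

Total head at MW-1: h = 769.59 m (water level in the standpipe).
Pressure head at MW-3: ψ = P/(ρg) = 320.8×1000 / (1000 × 9.81) = 32.70 m.
Total head at MW-3: h = z + ψ = 733.52 + 32.70 = 766.22 m.
Δh = h(MW-1) − h(MW-3) = 769.59 − 766.22 = 3.37 m.
Vertical separation Δz = 753.89 − 733.52 = 20.37 m.
|i_v| = |Δh| / Δz = 3.37 / 20.37 = 0.165.
Head is higher in the shallow piezometer, so vertical flow is downward (recharge condition).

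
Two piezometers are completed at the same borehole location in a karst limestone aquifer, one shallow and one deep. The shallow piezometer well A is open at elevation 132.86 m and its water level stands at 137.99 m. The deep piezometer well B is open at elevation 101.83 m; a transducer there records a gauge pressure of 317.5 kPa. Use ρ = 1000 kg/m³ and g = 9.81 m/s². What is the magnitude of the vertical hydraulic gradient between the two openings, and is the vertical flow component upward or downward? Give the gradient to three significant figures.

Total head at well A: h = 137.99 m (water level in the standpipe).
Pressure head at well B: ψ = P/(ρg) = 317.5×1000 / (1000 × 9.81) = 32.36 m.
Total head at well B: h = z + ψ = 101.83 + 32.36 = 134.19 m.
Δh = h(well A) − h(well B) = 137.99 − 134.19 = 3.80 m.
Vertical separation Δz = 132.86 − 101.83 = 31.03 m.
|i_v| = |Δh| / Δz = 3.80 / 31.03 = 0.122.
Head is higher in the shallow piezometer, so vertical flow is downward (recharge condition).

|i_v| ≈ 0.122; vertical flow is downward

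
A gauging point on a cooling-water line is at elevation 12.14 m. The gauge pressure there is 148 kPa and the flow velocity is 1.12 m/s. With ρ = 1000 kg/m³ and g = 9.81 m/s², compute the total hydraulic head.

Pressure head ψ = P/(ρg) = 148×1000 / (1000 × 9.81) = 15.09 m.
Velocity head = v²/(2g) = 1.12² / (2 × 9.81) = 0.064 m.
h = z + ψ + v²/(2g) = 12.14 + 15.09 + 0.064 = 27.29 m.

h ≈ 27.29 m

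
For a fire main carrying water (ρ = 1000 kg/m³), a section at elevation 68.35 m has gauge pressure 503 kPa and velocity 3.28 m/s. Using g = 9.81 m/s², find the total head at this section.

Pressure head ψ = P/(ρg) = 503×1000 / (1000 × 9.81) = 51.27 m.
Velocity head = v²/(2g) = 3.28² / (2 × 9.81) = 0.548 m.
h = z + ψ + v²/(2g) = 68.35 + 51.27 + 0.548 = 120.17 m.

h ≈ 120.17 m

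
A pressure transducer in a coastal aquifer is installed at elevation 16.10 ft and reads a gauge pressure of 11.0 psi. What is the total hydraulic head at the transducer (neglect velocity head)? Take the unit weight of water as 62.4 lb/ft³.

h ≈ 41.48 ft

ψ = 144·P/γ = 144 × 11.0 / 62.4 = 25.38 ft.
h = z + ψ = 16.10 + 25.38 = 41.48 ft.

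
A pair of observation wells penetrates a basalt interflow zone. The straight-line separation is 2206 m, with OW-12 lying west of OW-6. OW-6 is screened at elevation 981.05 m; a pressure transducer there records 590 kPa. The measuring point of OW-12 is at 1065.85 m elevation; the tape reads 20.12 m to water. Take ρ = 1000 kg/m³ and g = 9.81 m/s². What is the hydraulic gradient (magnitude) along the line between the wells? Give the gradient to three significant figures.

Pressure head at OW-6: ψ = P/(ρg) = 590×1000 / (1000 × 9.81) = 60.14 m.
Total head at OW-6: h = z + ψ = 981.05 + 60.14 = 1041.19 m.
Total head at OW-12: h = 1065.85 − 20.12 = 1045.73 m.
Head difference: h(OW-6) − h(OW-12) = 1041.19 − 1045.73 = -4.54 m.
Hydraulic gradient: i = |Δh| / L = 4.54 / 2206 = 0.00206.

i ≈ 0.00206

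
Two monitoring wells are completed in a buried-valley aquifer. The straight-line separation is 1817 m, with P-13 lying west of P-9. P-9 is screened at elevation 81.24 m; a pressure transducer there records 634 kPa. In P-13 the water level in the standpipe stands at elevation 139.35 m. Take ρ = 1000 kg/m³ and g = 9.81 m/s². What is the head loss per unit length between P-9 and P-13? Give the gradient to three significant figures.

Pressure head at P-9: ψ = P/(ρg) = 634×1000 / (1000 × 9.81) = 64.63 m.
Total head at P-9: h = z + ψ = 81.24 + 64.63 = 145.87 m.
Total head at P-13: h = 139.35 m (water level in the piezometer is the total head).
Head difference: h(P-9) − h(P-13) = 145.87 − 139.35 = 6.52 m.
Hydraulic gradient: i = |Δh| / L = 6.52 / 1817 = 0.00359.

i ≈ 0.00359 m/m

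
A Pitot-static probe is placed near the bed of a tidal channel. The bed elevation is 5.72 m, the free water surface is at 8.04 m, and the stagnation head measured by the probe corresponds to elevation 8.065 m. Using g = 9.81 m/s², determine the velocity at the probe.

Near the bed, under hydrostatic conditions, the piezometric head (z + ψ) equals the free-surface elevation, 8.04 m.
Velocity head = total − piezometric = 8.065 − 8.04 = 0.025 m.
v = √(2g·h_v) = √(2 × 9.81 × 0.025) = 0.700 m/s.

v ≈ 0.700 m/s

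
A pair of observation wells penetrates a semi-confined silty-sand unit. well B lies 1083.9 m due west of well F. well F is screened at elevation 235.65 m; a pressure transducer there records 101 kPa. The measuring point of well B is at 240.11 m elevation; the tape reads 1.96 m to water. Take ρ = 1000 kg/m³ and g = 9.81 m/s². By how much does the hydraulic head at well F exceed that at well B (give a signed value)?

Pressure head at well F: ψ = P/(ρg) = 101×1000 / (1000 × 9.81) = 10.30 m.
Total head at well F: h = z + ψ = 235.65 + 10.30 = 245.95 m.
Total head at well B: h = 240.11 − 1.96 = 238.15 m.
Head difference: h(well F) − h(well B) = 245.95 − 238.15 = 7.80 m.

Δh ≈ 7.80 m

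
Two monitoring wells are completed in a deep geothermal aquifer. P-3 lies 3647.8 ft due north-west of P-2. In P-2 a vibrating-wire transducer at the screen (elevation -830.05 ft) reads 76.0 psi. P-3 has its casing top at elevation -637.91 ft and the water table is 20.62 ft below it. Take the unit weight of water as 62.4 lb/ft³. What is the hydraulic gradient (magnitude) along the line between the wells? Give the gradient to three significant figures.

Pressure head at P-2: ψ = 144·P/γ = 144 × 76.0 / 62.4 = 175.38 ft.
Total head at P-2: h = z + ψ = -830.05 + 175.38 = -654.67 ft.
Total head at P-3: h = -637.91 − 20.62 = -658.53 ft.
Head difference: h(P-2) − h(P-3) = -654.67 − (-658.53) = 3.86 ft.
Hydraulic gradient: i = |Δh| / L = 3.86 / 3647.8 = 0.00106.

i ≈ 0.00106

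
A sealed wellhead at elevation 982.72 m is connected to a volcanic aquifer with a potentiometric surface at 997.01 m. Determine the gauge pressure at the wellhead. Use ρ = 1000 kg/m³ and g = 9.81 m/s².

Head above the cap: Δh = 997.01 − 982.72 = 14.29 m.
P = ρgΔh = 1000 × 9.81 × 14.29 = 140185 Pa ≈ 140 kPa.

P ≈ 140 kPa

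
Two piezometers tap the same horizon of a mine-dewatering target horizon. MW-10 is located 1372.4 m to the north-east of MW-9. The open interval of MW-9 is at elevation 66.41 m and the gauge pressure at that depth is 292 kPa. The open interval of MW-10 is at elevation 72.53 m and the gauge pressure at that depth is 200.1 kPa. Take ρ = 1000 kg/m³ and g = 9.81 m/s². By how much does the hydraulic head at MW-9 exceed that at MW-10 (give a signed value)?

Pressure head at MW-9: ψ = P/(ρg) = 292×1000 / (1000 × 9.81) = 29.77 m.
Total head at MW-9: h = z + ψ = 66.41 + 29.77 = 96.18 m.
Pressure head at MW-10: ψ = P/(ρg) = 200.1×1000 / (1000 × 9.81) = 20.40 m.
Total head at MW-10: h = z + ψ = 72.53 + 20.40 = 92.93 m.
Head difference: h(MW-9) − h(MW-10) = 96.18 − 92.93 = 3.25 m.

Δh ≈ 3.25 m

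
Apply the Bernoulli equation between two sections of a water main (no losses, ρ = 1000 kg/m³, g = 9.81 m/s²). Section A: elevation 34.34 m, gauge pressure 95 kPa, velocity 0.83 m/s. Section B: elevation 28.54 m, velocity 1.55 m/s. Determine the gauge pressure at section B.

P₂ ≈ 151 kPa

Pressure head at A: ψ₁ = P₁/(ρg) = 95×1000 / (1000 × 9.81) = 9.68 m.
Velocity heads: v₁²/2g = 0.83²/19.62 = 0.035 m; v₂²/2g = 1.55²/19.62 = 0.122 m.
Total head H = z₁ + ψ₁ + v₁²/2g = 34.34 + 9.68 + 0.035 = 44.05 m.
ψ₂ = H − z₂ − v₂²/2g = 44.05 − 28.54 − 0.122 = 15.39 m.
P₂ = ρgψ₂ = 1000 × 9.81 × 15.39 ≈ 151 kPa.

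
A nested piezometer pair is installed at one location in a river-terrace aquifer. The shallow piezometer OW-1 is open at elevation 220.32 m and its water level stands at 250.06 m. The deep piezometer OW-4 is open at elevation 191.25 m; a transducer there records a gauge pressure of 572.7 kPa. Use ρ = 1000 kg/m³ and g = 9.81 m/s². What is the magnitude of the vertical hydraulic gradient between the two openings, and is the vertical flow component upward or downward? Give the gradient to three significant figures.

|i_v| ≈ 0.0148; vertical flow is downward

Total head at OW-1: h = 250.06 m (water level in the standpipe).
Pressure head at OW-4: ψ = P/(ρg) = 572.7×1000 / (1000 × 9.81) = 58.38 m.
Total head at OW-4: h = z + ψ = 191.25 + 58.38 = 249.63 m.
Δh = h(OW-1) − h(OW-4) = 250.06 − 249.63 = 0.43 m.
Vertical separation Δz = 220.32 − 191.25 = 29.07 m.
|i_v| = |Δh| / Δz = 0.43 / 29.07 = 0.0148.
Head is higher in the shallow piezometer, so vertical flow is downward (recharge condition).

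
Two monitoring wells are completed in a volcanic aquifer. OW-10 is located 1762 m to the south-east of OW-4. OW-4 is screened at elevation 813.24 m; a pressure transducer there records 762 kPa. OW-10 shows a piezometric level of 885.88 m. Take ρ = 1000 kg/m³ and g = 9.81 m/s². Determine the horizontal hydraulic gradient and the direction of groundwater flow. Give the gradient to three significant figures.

Pressure head at OW-4: ψ = P/(ρg) = 762×1000 / (1000 × 9.81) = 77.68 m.
Total head at OW-4: h = z + ψ = 813.24 + 77.68 = 890.92 m.
Total head at OW-10: h = 885.88 m (water level in the piezometer is the total head).
Head difference: h(OW-4) − h(OW-10) = 890.92 − 885.88 = 5.04 m.
Hydraulic gradient: i = |Δh| / L = 5.04 / 1762 = 0.00286.
Flow is from higher to lower head: from OW-4 toward OW-10, i.e. toward the south-east.

i ≈ 0.00286; groundwater flows toward the south-east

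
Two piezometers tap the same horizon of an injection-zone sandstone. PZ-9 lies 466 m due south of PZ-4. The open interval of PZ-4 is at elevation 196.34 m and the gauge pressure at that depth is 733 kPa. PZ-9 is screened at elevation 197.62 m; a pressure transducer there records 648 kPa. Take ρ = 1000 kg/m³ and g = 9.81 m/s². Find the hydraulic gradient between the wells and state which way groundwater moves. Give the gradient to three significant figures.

i ≈ 0.0158; groundwater flows toward the south

Pressure head at PZ-4: ψ = P/(ρg) = 733×1000 / (1000 × 9.81) = 74.72 m.
Total head at PZ-4: h = z + ψ = 196.34 + 74.72 = 271.06 m.
Pressure head at PZ-9: ψ = P/(ρg) = 648×1000 / (1000 × 9.81) = 66.06 m.
Total head at PZ-9: h = z + ψ = 197.62 + 66.06 = 263.68 m.
Head difference: h(PZ-4) − h(PZ-9) = 271.06 − 263.68 = 7.38 m.
Hydraulic gradient: i = |Δh| / L = 7.38 / 466 = 0.0158.
Flow is from higher to lower head: from PZ-4 toward PZ-9, i.e. toward the south.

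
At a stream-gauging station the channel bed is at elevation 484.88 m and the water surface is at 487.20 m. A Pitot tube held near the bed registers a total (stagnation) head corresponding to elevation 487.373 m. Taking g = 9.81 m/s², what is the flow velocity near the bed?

Near the bed, under hydrostatic conditions, the piezometric head (z + ψ) equals the free-surface elevation, 487.20 m.
Velocity head = total − piezometric = 487.373 − 487.20 = 0.173 m.
v = √(2g·h_v) = √(2 × 9.81 × 0.173) = 1.84 m/s.

v ≈ 1.84 m/s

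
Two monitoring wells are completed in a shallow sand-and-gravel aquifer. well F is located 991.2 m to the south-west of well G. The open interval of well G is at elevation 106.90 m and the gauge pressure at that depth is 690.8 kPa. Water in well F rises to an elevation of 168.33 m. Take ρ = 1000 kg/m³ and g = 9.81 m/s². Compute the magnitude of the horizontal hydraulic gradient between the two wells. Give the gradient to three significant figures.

Pressure head at well G: ψ = P/(ρg) = 690.8×1000 / (1000 × 9.81) = 70.42 m.
Total head at well G: h = z + ψ = 106.90 + 70.42 = 177.32 m.
Total head at well F: h = 168.33 m (water level in the piezometer is the total head).
Head difference: h(well G) − h(well F) = 177.32 − 168.33 = 8.99 m.
Hydraulic gradient: i = |Δh| / L = 8.99 / 991.2 = 0.00907.

i ≈ 0.00907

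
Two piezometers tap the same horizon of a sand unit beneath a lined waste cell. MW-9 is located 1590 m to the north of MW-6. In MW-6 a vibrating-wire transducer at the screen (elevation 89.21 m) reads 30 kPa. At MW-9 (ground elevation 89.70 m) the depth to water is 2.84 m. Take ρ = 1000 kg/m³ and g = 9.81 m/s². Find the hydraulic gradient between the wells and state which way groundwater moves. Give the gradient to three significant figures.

i ≈ 0.00340; groundwater flows toward the north

Pressure head at MW-6: ψ = P/(ρg) = 30×1000 / (1000 × 9.81) = 3.06 m.
Total head at MW-6: h = z + ψ = 89.21 + 3.06 = 92.27 m.
Total head at MW-9: h = 89.70 − 2.84 = 86.86 m.
Head difference: h(MW-6) − h(MW-9) = 92.27 − 86.86 = 5.41 m.
Hydraulic gradient: i = |Δh| / L = 5.41 / 1590 = 0.00340.
Flow is from higher to lower head: from MW-6 toward MW-9, i.e. toward the north.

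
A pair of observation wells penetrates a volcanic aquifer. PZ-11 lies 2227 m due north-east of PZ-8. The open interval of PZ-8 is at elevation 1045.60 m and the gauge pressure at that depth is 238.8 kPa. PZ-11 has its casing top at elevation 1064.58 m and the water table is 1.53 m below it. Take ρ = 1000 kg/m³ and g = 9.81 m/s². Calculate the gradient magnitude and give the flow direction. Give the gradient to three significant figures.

Pressure head at PZ-8: ψ = P/(ρg) = 238.8×1000 / (1000 × 9.81) = 24.34 m.
Total head at PZ-8: h = z + ψ = 1045.60 + 24.34 = 1069.94 m.
Total head at PZ-11: h = 1064.58 − 1.53 = 1063.05 m.
Head difference: h(PZ-8) − h(PZ-11) = 1069.94 − 1063.05 = 6.89 m.
Hydraulic gradient: i = |Δh| / L = 6.89 / 2227 = 0.00309.
Flow is from higher to lower head: from PZ-8 toward PZ-11, i.e. toward the north-east.

i ≈ 0.00309; groundwater flows toward the north-east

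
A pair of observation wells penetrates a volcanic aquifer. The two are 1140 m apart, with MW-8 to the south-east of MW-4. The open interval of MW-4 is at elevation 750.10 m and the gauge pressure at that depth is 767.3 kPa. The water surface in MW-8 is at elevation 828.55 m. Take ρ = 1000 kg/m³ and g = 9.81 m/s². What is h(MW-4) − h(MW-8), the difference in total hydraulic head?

Pressure head at MW-4: ψ = P/(ρg) = 767.3×1000 / (1000 × 9.81) = 78.22 m.
Total head at MW-4: h = z + ψ = 750.10 + 78.22 = 828.32 m.
Total head at MW-8: h = 828.55 m (water level in the piezometer is the total head).
Head difference: h(MW-4) − h(MW-8) = 828.32 − 828.55 = -0.23 m.

Δh ≈ -0.23 m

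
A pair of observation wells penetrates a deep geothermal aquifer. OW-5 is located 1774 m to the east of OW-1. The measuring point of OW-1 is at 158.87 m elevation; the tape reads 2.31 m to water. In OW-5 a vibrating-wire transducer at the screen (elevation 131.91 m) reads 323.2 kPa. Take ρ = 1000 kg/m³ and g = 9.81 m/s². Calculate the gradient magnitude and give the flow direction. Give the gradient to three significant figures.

Total head at OW-1: h = 158.87 − 2.31 = 156.56 m.
Pressure head at OW-5: ψ = P/(ρg) = 323.2×1000 / (1000 × 9.81) = 32.95 m.
Total head at OW-5: h = z + ψ = 131.91 + 32.95 = 164.86 m.
Head difference: h(OW-1) − h(OW-5) = 156.56 − 164.86 = -8.30 m.
Hydraulic gradient: i = |Δh| / L = 8.30 / 1774 = 0.00468.
Flow is from higher to lower head: from OW-5 toward OW-1, i.e. toward the west.

i ≈ 0.00468; groundwater flows toward the west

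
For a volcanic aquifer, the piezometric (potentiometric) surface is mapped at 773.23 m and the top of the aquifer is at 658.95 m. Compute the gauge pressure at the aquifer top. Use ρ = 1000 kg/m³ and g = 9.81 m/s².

P ≈ 1120 kPa

Pressure head at the aquifer top: ψ = h − z = 773.23 − 658.95 = 114.28 m.
P = ρgψ = 1000 × 9.81 × 114.28 = 1121087 Pa ≈ 1120 kPa.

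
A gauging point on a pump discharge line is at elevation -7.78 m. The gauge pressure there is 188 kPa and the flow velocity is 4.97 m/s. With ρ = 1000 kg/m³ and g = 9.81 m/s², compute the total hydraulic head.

Pressure head ψ = P/(ρg) = 188×1000 / (1000 × 9.81) = 19.16 m.
Velocity head = v²/(2g) = 4.97² / (2 × 9.81) = 1.259 m.
h = z + ψ + v²/(2g) = -7.78 + 19.16 + 1.259 = 12.64 m.

h ≈ 12.64 m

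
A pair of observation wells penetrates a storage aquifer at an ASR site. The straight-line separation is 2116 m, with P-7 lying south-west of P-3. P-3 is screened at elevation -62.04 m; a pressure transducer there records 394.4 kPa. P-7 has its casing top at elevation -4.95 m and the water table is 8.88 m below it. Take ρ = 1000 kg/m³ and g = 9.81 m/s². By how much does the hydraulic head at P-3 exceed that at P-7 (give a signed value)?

Pressure head at P-3: ψ = P/(ρg) = 394.4×1000 / (1000 × 9.81) = 40.20 m.
Total head at P-3: h = z + ψ = -62.04 + 40.20 = -21.84 m.
Total head at P-7: h = -4.95 − 8.88 = -13.83 m.
Head difference: h(P-3) − h(P-7) = -21.84 − (-13.83) = -8.01 m.

Δh ≈ -8.01 m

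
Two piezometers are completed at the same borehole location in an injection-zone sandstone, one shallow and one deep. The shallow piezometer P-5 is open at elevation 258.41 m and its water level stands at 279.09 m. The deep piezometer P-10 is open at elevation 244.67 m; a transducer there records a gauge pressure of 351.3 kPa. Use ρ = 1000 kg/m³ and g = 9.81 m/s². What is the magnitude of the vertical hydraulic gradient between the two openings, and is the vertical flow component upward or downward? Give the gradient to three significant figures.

|i_v| ≈ 0.101; vertical flow is upward

Total head at P-5: h = 279.09 m (water level in the standpipe).
Pressure head at P-10: ψ = P/(ρg) = 351.3×1000 / (1000 × 9.81) = 35.81 m.
Total head at P-10: h = z + ψ = 244.67 + 35.81 = 280.48 m.
Δh = h(P-5) − h(P-10) = 279.09 − 280.48 = -1.39 m.
Vertical separation Δz = 258.41 − 244.67 = 13.74 m.
|i_v| = |Δh| / Δz = 1.39 / 13.74 = 0.101.
Head is higher in the deep piezometer, so vertical flow is upward (discharge condition).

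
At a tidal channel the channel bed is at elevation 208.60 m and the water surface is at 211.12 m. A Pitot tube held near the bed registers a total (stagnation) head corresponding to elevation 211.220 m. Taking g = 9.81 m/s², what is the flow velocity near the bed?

v ≈ 1.40 m/s

Near the bed, under hydrostatic conditions, the piezometric head (z + ψ) equals the free-surface elevation, 211.12 m.
Velocity head = total − piezometric = 211.220 − 211.12 = 0.100 m.
v = √(2g·h_v) = √(2 × 9.81 × 0.100) = 1.40 m/s.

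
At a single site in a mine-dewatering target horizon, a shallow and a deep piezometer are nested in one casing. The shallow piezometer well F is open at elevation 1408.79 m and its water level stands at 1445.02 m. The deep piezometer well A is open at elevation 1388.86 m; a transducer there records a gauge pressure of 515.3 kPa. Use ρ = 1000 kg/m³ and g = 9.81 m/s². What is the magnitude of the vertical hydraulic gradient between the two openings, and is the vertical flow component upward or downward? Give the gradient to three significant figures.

Total head at well F: h = 1445.02 m (water level in the standpipe).
Pressure head at well A: ψ = P/(ρg) = 515.3×1000 / (1000 × 9.81) = 52.53 m.
Total head at well A: h = z + ψ = 1388.86 + 52.53 = 1441.39 m.
Δh = h(well F) − h(well A) = 1445.02 − 1441.39 = 3.63 m.
Vertical separation Δz = 1408.79 − 1388.86 = 19.93 m.
|i_v| = |Δh| / Δz = 3.63 / 19.93 = 0.182.
Head is higher in the shallow piezometer, so vertical flow is downward (recharge condition).

|i_v| ≈ 0.182; vertical flow is downward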